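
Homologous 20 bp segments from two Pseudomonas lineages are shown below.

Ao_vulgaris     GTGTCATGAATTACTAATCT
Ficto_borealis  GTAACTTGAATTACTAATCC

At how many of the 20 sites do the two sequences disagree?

4

Mismatches occur at site 3 (G↔A), site 4 (T↔A), site 6 (A↔T), site 20 (T↔C).
That gives 4 mismatches out of 20 aligned sites, so the Hamming distance is 4.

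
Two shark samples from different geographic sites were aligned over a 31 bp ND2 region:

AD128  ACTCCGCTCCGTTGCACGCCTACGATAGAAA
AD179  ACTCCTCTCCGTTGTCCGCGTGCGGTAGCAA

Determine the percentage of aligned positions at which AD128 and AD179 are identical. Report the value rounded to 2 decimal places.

77.42%

The sequences differ at positions 6 (G/T), 15 (C/T), 16 (A/C), 20 (C/G), 22 (A/G), 25 (A/G), 29 (A/C).
24 of the 31 sites match, so the percent identity is 24/31 × 100 = 77.42%.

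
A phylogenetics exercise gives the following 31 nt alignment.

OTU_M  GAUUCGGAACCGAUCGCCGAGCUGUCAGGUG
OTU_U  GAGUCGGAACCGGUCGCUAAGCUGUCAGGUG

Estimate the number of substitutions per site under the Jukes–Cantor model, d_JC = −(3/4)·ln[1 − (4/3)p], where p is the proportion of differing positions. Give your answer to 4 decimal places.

0.1416

Differing sites — 3:U/G; 13:A/G; 18:C/U; 19:G/A.
p = 4/31 = 0.129032.
d = −0.75 · ln(1 − (4/3)·0.129032) = −0.75 · ln(0.827957) = −0.75 · (-0.188794) = 0.1416.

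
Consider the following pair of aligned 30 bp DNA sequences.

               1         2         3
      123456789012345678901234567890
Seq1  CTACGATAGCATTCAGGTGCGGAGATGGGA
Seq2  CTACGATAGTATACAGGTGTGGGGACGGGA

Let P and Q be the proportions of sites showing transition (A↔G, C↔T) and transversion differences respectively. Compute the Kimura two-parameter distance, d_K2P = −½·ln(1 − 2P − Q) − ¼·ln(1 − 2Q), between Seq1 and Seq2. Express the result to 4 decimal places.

0.1956

The sequences differ at positions 10 (C/T, transition), 13 (T/A, transversion), 20 (C/T, transition), 23 (A/G, transition), 26 (T/C, transition).
Of the 5 differences, 4 transitions and 1 transversion over 30 sites: P = 4/30 = 0.133333, Q = 1/30 = 0.033333.
d = −0.5·ln(0.700001) − 0.25·ln(0.933334) = −0.5·(-0.356674) − 0.25·(-0.068992) = 0.1956.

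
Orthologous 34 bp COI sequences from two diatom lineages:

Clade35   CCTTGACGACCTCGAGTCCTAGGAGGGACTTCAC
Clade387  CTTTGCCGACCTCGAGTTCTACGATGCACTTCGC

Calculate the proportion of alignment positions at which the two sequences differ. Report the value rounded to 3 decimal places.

The sequences differ at positions 2 (C/T), 6 (A/C), 18 (C/T), 22 (G/C), 25 (G/T), 27 (G/C), 33 (A/G).
There are 7 differences over 34 sites, so p = 7/34 = 0.206.

0.206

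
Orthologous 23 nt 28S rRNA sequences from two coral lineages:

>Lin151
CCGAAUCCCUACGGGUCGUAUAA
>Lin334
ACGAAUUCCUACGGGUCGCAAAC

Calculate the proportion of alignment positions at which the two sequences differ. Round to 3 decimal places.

0.217

Mismatches occur at site 1 (C/A), site 7 (C/U), site 19 (U/C), site 21 (U/A), site 23 (A/C).
There are 5 differences over 23 sites, so p = 5/23 = 0.217.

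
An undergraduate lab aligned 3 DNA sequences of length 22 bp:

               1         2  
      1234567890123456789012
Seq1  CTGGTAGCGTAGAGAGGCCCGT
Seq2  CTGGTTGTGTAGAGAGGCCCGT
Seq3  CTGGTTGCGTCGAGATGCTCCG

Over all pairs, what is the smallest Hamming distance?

Pairwise Hamming distances:
  Seq1 vs Seq2: 2
  Seq1 vs Seq3: 6
  Seq2 vs Seq3: 6
The smallest is 2, between Seq1 and Seq2.

2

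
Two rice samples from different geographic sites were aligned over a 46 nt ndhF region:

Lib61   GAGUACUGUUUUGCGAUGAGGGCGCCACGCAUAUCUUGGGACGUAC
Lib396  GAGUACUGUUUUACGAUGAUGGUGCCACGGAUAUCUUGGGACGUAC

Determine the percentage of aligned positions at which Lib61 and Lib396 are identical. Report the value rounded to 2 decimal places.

91.30%

The sequences differ at positions 13 (G/A), 20 (G/U), 23 (C/U), 30 (C/G).
42 of the 46 sites match, so the percent identity is 42/46 × 100 = 91.30%.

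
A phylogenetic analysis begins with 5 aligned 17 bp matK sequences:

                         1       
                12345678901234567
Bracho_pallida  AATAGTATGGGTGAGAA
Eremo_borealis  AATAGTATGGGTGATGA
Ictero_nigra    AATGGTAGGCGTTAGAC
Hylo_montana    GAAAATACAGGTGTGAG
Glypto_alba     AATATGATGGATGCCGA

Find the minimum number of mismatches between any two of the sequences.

2

Pairwise Hamming distances:
  Bracho_pallida vs Eremo_borealis: 2
  Bracho_pallida vs Ictero_nigra: 5
  Bracho_pallida vs Hylo_montana: 7
  Bracho_pallida vs Glypto_alba: 6
  Eremo_borealis vs Ictero_nigra: 7
  Eremo_borealis vs Hylo_montana: 9
  Eremo_borealis vs Glypto_alba: 5
  Ictero_nigra vs Hylo_montana: 10
  Ictero_nigra vs Glypto_alba: 11
  Hylo_montana vs Glypto_alba: 11
The smallest is 2, between Bracho_pallida and Eremo_borealis.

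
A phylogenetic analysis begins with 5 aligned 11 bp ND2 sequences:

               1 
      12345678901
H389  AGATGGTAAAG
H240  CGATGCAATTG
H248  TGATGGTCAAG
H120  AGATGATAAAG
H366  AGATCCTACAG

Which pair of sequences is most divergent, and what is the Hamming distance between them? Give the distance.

Pairwise Hamming distances:
  H389 vs H240: 5
  H389 vs H248: 2
  H389 vs H120: 1
  H389 vs H366: 3
  H240 vs H248: 6
  H240 vs H120: 5
  H240 vs H366: 5
  H248 vs H120: 3
  H248 vs H366: 5
  H120 vs H366: 3
The largest is 6, between H240 and H248.

6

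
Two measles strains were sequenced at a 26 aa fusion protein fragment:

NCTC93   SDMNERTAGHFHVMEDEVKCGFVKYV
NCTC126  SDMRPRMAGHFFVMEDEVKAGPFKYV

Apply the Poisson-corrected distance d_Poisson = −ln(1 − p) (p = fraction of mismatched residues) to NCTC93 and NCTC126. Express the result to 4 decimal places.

The sequences differ at positions 4 (N/R), 5 (E/P), 7 (T/M), 12 (H/F), 20 (C/A), 22 (F/P), 23 (V/F).
p = 7/26 = 0.269231.
d = −ln(1 − 0.269231) = −ln(0.730769) = 0.3137.

0.3137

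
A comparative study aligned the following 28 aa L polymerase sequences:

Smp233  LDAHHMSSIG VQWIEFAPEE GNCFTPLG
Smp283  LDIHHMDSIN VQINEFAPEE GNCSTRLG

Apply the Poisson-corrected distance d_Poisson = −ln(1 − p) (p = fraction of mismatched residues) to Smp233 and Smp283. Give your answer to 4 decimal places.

The sequences differ at positions 3 (A/I), 7 (S/D), 10 (G/N), 13 (W/I), 14 (I/N), 24 (F/S), 26 (P/R).
p = 7/28 = 0.250000.
d = −ln(1 − 0.250000) = −ln(0.750000) = 0.2877.

0.2877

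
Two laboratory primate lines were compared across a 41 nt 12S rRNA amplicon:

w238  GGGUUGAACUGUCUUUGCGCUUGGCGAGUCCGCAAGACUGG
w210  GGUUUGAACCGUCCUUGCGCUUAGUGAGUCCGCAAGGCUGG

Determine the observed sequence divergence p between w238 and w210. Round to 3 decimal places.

The sequences differ at positions 3 (G/U), 10 (U/C), 14 (U/C), 23 (G/A), 25 (C/U), 37 (A/G).
There are 6 differences over 41 sites, so p = 6/41 = 0.146.

0.146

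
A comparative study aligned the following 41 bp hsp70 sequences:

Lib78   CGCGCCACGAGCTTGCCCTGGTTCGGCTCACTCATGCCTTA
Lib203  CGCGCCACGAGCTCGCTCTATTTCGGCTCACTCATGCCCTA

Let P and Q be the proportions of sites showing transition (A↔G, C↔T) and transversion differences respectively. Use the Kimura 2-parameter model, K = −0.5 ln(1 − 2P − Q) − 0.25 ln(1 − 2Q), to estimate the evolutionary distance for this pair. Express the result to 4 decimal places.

The sequences differ at positions 14 (T/C, transition), 17 (C/T, transition), 20 (G/A, transition), 21 (G/T, transversion), 39 (T/C, transition).
Of the 5 differences, 4 transitions and 1 transversion over 41 sites: P = 4/41 = 0.097561, Q = 1/41 = 0.024390.
d = −0.5·ln(0.780488) − 0.25·ln(0.951220) = −0.5·(-0.247836) − 0.25·(-0.050010) = 0.1364.

0.1364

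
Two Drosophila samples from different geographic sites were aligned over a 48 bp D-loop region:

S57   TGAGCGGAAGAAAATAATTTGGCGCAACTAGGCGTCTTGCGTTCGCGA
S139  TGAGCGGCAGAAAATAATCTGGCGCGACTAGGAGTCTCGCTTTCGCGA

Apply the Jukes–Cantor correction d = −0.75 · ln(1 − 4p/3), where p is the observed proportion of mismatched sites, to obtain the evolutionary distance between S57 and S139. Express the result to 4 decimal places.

0.1367

The sequences differ at positions 8 (A/C), 19 (T/C), 26 (A/G), 33 (C/A), 38 (T/C), 41 (G/T).
p = 6/48 = 0.125000.
d = −0.75 · ln(1 − (4/3)·0.125000) = −0.75 · ln(0.833333) = −0.75 · (-0.182322) = 0.1367.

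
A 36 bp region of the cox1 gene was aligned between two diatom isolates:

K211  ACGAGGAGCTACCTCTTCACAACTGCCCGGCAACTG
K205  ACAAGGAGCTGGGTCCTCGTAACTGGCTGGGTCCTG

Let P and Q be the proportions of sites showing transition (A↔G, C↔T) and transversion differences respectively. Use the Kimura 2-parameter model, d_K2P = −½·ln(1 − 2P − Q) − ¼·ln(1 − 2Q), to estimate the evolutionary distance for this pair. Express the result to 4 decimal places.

0.4479

Mismatches occur at site 3 (G↔A, transition), site 11 (A↔G, transition), site 12 (C↔G, transversion), site 13 (C↔G, transversion), site 16 (T↔C, transition), site 19 (A↔G, transition), site 20 (C↔T, transition), site 26 (C↔G, transversion), site 28 (C↔T, transition), site 31 (C↔G, transversion), site 32 (A↔T, transversion), site 33 (A↔C, transversion).
Of the 12 differences, 6 transitions and 6 transversions over 36 sites: P = 6/36 = 0.166667, Q = 6/36 = 0.166667.
d = −0.5·ln(0.499999) − 0.25·ln(0.666666) = −0.5·(-0.693149) − 0.25·(-0.405466) = 0.4479.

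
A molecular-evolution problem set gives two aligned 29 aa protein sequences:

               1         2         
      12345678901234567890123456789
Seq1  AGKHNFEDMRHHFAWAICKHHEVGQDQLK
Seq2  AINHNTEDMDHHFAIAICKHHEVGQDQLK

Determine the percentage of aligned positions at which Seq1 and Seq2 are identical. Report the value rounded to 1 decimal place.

The sequences differ at positions 2 (G/I), 3 (K/N), 6 (F/T), 10 (R/D), 15 (W/I).
24 of the 29 sites match, so the percent identity is 24/29 × 100 = 82.8%.

82.8%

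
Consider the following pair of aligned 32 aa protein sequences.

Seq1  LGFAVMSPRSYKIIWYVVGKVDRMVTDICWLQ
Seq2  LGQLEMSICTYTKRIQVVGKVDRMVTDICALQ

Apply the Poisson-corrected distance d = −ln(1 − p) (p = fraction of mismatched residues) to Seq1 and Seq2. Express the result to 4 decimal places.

0.4700

The sequences differ at positions 3 (F/Q), 4 (A/L), 5 (V/E), 8 (P/I), 9 (R/C), 10 (S/T), 12 (K/T), 13 (I/K), 14 (I/R), 15 (W/I), 16 (Y/Q), 30 (W/A).
p = 12/32 = 0.375000.
d = −ln(1 − 0.375000) = −ln(0.625000) = 0.4700.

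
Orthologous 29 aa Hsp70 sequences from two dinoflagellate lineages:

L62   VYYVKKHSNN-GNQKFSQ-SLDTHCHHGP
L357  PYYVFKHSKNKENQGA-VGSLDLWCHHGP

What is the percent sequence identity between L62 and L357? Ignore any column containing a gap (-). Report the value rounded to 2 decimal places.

Excluding the 3 gap columns leaves 26 comparable sites.
Mismatches occur at site 1 (V→P), site 5 (K→F), site 9 (N→K), site 12 (G→E), site 15 (K→G), site 16 (F→A), site 18 (Q→V), site 23 (T→L), site 24 (H→W).
17 of the 26 comparable sites match, so the percent identity is 17/26 × 100 = 65.38%.

65.38%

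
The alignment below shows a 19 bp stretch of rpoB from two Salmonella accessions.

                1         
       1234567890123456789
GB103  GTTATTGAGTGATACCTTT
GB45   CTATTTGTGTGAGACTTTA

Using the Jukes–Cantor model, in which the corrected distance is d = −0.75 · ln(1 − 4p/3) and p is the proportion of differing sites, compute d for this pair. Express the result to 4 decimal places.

0.5068

Mismatches occur at site 1 (G↔C), site 3 (T↔A), site 4 (A↔T), site 8 (A↔T), site 13 (T↔G), site 16 (C↔T), site 19 (T↔A).
p = 7/19 = 0.368421.
d = −0.75 · ln(1 − (4/3)·0.368421) = −0.75 · ln(0.508772) = −0.75 · (-0.675755) = 0.5068.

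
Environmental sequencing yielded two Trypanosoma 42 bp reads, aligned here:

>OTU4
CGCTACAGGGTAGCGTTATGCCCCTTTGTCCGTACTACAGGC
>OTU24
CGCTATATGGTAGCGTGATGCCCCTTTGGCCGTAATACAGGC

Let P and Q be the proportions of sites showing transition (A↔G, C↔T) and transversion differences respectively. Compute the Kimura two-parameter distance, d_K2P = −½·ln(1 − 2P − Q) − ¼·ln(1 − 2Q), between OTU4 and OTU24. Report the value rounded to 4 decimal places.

Differing sites — 6:C/T (Ti); 8:G/T (Tv); 17:T/G (Tv); 29:T/G (Tv); 35:C/A (Tv).
Of the 5 differences, 1 transition and 4 transversions over 42 sites: P = 1/42 = 0.023810, Q = 4/42 = 0.095238.
d = −0.5·ln(0.857142) − 0.25·ln(0.809524) = −0.5·(-0.154152) − 0.25·(-0.211309) = 0.1299.

0.1299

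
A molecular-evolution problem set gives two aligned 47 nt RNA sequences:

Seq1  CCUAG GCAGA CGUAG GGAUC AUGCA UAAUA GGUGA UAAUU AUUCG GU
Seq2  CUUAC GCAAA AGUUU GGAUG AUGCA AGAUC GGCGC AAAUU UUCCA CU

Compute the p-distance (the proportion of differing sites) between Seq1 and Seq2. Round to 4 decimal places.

0.3617

Differing sites — 2:C/U; 5:G/C; 9:G/A; 11:C/A; 14:A/U; 15:G/U; 20:C/G; 26:U/A; 27:A/G; 30:A/C; 33:U/C; 35:A/C; 36:U/A; 41:A/U; 43:U/C; 45:G/A; 46:G/C.
There are 17 differences over 47 sites, so p = 17/47 = 0.3617.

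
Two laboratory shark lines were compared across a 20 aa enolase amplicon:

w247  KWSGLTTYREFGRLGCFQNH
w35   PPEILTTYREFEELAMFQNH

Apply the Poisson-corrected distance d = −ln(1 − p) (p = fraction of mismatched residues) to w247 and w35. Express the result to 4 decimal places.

Mismatches occur at site 1 (K/P), site 2 (W/P), site 3 (S/E), site 4 (G/I), site 12 (G/E), site 13 (R/E), site 15 (G/A), site 16 (C/M).
p = 8/20 = 0.400000.
d = −ln(1 − 0.400000) = −ln(0.600000) = 0.5108.

0.5108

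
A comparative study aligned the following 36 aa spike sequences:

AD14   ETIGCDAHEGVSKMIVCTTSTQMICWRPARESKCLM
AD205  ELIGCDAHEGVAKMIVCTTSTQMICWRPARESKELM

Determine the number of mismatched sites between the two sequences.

Mismatches occur at site 2 (T→L), site 12 (S→A), site 34 (C→E).
That gives 3 mismatches out of 36 aligned sites, so the Hamming distance is 3.

3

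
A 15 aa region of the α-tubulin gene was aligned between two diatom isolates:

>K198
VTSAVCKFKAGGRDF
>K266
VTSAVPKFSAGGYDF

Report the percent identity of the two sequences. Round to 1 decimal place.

80.0%

Differing sites — 6:C/P; 9:K/S; 13:R/Y.
12 of the 15 sites match, so the percent identity is 12/15 × 100 = 80.0%.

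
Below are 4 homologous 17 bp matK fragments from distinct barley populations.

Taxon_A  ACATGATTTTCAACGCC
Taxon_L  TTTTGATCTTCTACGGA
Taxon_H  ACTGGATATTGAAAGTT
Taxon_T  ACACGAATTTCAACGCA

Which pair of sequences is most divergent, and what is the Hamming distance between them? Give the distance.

Pairwise Hamming distances:
  Taxon_A vs Taxon_L: 7
  Taxon_A vs Taxon_H: 7
  Taxon_A vs Taxon_T: 3
  Taxon_L vs Taxon_H: 9
  Taxon_L vs Taxon_T: 8
  Taxon_H vs Taxon_T: 8
The largest is 9, between Taxon_L and Taxon_H.

9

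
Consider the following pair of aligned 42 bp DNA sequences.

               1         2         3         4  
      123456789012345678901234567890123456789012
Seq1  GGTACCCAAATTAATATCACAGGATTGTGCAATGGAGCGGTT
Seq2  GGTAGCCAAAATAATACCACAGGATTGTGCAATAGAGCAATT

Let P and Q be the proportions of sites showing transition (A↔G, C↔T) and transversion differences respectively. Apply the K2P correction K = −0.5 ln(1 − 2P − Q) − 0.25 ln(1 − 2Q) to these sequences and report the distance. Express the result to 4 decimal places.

The sequences differ at positions 5 (C/G, transversion), 11 (T/A, transversion), 17 (T/C, transition), 34 (G/A, transition), 39 (G/A, transition), 40 (G/A, transition).
Of the 6 differences, 4 transitions and 2 transversions over 42 sites: P = 4/42 = 0.095238, Q = 2/42 = 0.047619.
d = −0.5·ln(0.761905) − 0.25·ln(0.904762) = −0.5·(-0.271933) − 0.25·(-0.100083) = 0.1610.

0.1610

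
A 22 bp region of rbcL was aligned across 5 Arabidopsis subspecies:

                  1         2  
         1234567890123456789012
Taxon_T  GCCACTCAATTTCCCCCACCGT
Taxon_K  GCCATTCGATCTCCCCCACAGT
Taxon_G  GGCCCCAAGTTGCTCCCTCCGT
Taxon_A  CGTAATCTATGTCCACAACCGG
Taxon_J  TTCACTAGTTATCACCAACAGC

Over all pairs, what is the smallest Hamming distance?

4

Pairwise Hamming distances:
  Taxon_T vs Taxon_K: 4
  Taxon_T vs Taxon_G: 8
  Taxon_T vs Taxon_A: 9
  Taxon_T vs Taxon_J: 10
  Taxon_K vs Taxon_G: 12
  Taxon_K vs Taxon_A: 10
  Taxon_K vs Taxon_J: 9
  Taxon_G vs Taxon_A: 15
  Taxon_G vs Taxon_J: 13
  Taxon_A vs Taxon_J: 12
The smallest is 4, between Taxon_T and Taxon_K.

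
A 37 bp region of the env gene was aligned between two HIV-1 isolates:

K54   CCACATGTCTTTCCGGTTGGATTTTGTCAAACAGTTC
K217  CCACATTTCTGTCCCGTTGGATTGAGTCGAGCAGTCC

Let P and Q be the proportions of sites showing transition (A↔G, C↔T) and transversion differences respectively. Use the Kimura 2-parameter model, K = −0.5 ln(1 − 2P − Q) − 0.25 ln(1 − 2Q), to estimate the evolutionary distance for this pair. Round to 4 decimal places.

The sequences differ at positions 7 (G/T, transversion), 11 (T/G, transversion), 15 (G/C, transversion), 24 (T/G, transversion), 25 (T/A, transversion), 29 (A/G, transition), 31 (A/G, transition), 36 (T/C, transition).
Of the 8 differences, 3 transitions and 5 transversions over 37 sites: P = 3/37 = 0.081081, Q = 5/37 = 0.135135.
d = −0.5·ln(0.702703) − 0.25·ln(0.729730) = −0.5·(-0.352821) − 0.25·(-0.315081) = 0.2552.

0.2552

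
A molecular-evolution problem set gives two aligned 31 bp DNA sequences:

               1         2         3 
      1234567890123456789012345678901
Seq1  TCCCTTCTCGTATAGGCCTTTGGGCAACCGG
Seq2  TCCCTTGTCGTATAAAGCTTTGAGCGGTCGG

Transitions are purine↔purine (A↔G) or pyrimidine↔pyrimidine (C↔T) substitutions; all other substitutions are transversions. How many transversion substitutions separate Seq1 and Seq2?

2

The sequences differ at positions 7 (C/G, transversion), 15 (G/A, transition), 16 (G/A, transition), 17 (C/G, transversion), 23 (G/A, transition), 26 (A/G, transition), 27 (A/G, transition), 28 (C/T, transition).
Of the 8 differences, 6 transitions and 2 transversions, so the answer is 2.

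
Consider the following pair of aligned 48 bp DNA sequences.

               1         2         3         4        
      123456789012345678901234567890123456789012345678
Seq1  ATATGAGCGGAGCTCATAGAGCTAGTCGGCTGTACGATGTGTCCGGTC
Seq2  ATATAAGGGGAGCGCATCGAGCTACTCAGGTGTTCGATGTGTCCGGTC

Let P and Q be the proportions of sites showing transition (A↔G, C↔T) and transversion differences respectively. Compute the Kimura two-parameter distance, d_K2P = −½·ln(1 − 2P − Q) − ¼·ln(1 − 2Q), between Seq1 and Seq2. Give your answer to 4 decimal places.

0.1887

Differing sites — 5:G/A (Ti); 8:C/G (Tv); 14:T/G (Tv); 18:A/C (Tv); 25:G/C (Tv); 28:G/A (Ti); 30:C/G (Tv); 34:A/T (Tv).
Of the 8 differences, 2 transitions and 6 transversions over 48 sites: P = 2/48 = 0.041667, Q = 6/48 = 0.125000.
d = −0.5·ln(0.791666) − 0.25·ln(0.750000) = −0.5·(-0.233616) − 0.25·(-0.287682) = 0.1887.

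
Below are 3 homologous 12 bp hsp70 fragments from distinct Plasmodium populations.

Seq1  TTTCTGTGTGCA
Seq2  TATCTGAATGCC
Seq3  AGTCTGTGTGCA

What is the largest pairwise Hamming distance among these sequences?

5

Pairwise Hamming distances:
  Seq1 vs Seq2: 4
  Seq1 vs Seq3: 2
  Seq2 vs Seq3: 5
The largest is 5, between Seq2 and Seq3.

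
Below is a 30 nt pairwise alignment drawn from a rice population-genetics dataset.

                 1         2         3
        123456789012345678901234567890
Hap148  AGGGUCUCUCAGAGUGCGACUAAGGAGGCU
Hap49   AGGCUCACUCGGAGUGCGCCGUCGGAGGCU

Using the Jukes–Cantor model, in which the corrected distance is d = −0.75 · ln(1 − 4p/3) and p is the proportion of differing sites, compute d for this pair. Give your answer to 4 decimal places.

0.2795

The sequences differ at positions 4 (G/C), 7 (U/A), 11 (A/G), 19 (A/C), 21 (U/G), 22 (A/U), 23 (A/C).
p = 7/30 = 0.233333.
d = −0.75 · ln(1 − (4/3)·0.233333) = −0.75 · ln(0.688889) = −0.75 · (-0.372675) = 0.2795.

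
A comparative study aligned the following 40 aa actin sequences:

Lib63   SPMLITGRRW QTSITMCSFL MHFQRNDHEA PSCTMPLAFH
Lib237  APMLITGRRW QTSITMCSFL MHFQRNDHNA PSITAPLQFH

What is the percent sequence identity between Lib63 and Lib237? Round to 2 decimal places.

87.50%

Mismatches occur at site 1 (S/A), site 29 (E/N), site 33 (C/I), site 35 (M/A), site 38 (A/Q).
35 of the 40 sites match, so the percent identity is 35/40 × 100 = 87.50%.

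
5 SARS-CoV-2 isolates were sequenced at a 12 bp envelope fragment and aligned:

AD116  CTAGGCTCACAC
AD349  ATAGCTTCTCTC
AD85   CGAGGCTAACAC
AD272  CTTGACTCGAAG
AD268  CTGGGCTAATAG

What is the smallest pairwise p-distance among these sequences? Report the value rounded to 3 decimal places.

0.167

Pairwise Hamming distances:
  AD116 vs AD349: 5
  AD116 vs AD85: 2
  AD116 vs AD272: 5
  AD116 vs AD268: 4
  AD349 vs AD85: 7
  AD349 vs AD272: 8
  AD349 vs AD268: 9
  AD85 vs AD272: 7
  AD85 vs AD268: 4
  AD272 vs AD268: 5
The smallest is 2 mismatches, between AD116 and AD85; p = 2/12 = 0.167.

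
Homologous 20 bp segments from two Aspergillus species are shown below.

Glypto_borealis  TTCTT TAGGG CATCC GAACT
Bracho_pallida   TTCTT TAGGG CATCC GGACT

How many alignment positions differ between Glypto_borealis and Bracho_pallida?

1

Differing sites — 17:A/G.
That gives 1 mismatch out of 20 aligned sites, so the Hamming distance is 1.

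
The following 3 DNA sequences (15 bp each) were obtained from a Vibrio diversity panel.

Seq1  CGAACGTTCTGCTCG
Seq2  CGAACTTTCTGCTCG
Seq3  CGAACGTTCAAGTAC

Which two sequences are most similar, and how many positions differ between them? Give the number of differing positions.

1

Pairwise Hamming distances:
  Seq1 vs Seq2: 1
  Seq1 vs Seq3: 5
  Seq2 vs Seq3: 6
The smallest is 1, between Seq1 and Seq2.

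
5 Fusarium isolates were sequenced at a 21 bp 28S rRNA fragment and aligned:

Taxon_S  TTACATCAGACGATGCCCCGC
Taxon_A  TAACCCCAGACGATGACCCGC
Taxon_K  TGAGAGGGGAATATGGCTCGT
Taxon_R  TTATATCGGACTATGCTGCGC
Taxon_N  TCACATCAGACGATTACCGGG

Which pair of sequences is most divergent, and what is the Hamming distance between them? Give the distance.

Pairwise Hamming distances:
  Taxon_S vs Taxon_A: 4
  Taxon_S vs Taxon_K: 10
  Taxon_S vs Taxon_R: 5
  Taxon_S vs Taxon_N: 5
  Taxon_A vs Taxon_K: 11
  Taxon_A vs Taxon_R: 9
  Taxon_A vs Taxon_N: 6
  Taxon_K vs Taxon_R: 9
  Taxon_K vs Taxon_N: 12
  Taxon_R vs Taxon_N: 10
The largest is 12, between Taxon_K and Taxon_N.

12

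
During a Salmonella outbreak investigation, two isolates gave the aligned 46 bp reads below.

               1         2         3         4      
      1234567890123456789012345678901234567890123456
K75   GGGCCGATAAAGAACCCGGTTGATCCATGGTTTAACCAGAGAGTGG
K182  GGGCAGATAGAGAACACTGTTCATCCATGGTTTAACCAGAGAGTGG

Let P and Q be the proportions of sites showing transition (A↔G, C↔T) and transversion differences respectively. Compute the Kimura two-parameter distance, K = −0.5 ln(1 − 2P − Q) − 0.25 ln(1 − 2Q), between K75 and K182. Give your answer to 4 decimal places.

The sequences differ at positions 5 (C/A, transversion), 10 (A/G, transition), 16 (C/A, transversion), 18 (G/T, transversion), 22 (G/C, transversion).
Of the 5 differences, 1 transition and 4 transversions over 46 sites: P = 1/46 = 0.021739, Q = 4/46 = 0.086957.
d = −0.5·ln(0.869565) − 0.25·ln(0.826086) = −0.5·(-0.139762) − 0.25·(-0.191056) = 0.1176.

0.1176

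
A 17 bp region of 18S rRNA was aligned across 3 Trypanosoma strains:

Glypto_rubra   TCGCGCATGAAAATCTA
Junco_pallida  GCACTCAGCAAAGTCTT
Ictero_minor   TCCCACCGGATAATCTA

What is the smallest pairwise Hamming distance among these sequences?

5

Pairwise Hamming distances:
  Glypto_rubra vs Junco_pallida: 7
  Glypto_rubra vs Ictero_minor: 5
  Junco_pallida vs Ictero_minor: 8
The smallest is 5, between Glypto_rubra and Ictero_minor.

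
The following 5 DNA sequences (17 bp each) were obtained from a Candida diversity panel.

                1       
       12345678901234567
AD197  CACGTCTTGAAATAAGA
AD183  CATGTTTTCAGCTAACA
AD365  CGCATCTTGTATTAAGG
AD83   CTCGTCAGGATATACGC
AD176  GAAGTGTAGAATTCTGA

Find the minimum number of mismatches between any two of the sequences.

Pairwise Hamming distances:
  AD197 vs AD183: 6
  AD197 vs AD365: 5
  AD197 vs AD83: 6
  AD197 vs AD176: 7
  AD183 vs AD365: 10
  AD183 vs AD83: 11
  AD183 vs AD176: 10
  AD365 vs AD83: 9
  AD365 vs AD176: 10
  AD83 vs AD176: 11
The smallest is 5, between AD197 and AD365.

5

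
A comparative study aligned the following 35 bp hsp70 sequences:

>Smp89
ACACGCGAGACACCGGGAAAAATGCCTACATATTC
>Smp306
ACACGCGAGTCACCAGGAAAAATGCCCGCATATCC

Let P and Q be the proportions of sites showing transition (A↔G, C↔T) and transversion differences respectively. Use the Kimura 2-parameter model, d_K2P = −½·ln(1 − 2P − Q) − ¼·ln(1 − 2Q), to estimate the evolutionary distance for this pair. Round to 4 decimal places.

0.1633

Differing sites — 10:A/T (Tv); 15:G/A (Ti); 27:T/C (Ti); 28:A/G (Ti); 34:T/C (Ti).
Of the 5 differences, 4 transitions and 1 transversion over 35 sites: P = 4/35 = 0.114286, Q = 1/35 = 0.028571.
d = −0.5·ln(0.742857) − 0.25·ln(0.942858) = −0.5·(-0.297252) − 0.25·(-0.058840) = 0.1633.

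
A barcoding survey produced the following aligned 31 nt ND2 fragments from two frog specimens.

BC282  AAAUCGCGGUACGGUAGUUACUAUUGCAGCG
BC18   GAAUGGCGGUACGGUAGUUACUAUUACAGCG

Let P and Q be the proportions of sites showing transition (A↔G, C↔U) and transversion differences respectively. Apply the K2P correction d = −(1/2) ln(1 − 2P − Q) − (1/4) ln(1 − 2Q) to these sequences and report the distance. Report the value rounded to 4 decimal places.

Differing sites — 1:A/G (Ti); 5:C/G (Tv); 26:G/A (Ti).
Of the 3 differences, 2 transitions and 1 transversion over 31 sites: P = 2/31 = 0.064516, Q = 1/31 = 0.032258.
d = −0.5·ln(0.838710) − 0.25·ln(0.935484) = −0.5·(-0.175890) − 0.25·(-0.066691) = 0.1046.

0.1046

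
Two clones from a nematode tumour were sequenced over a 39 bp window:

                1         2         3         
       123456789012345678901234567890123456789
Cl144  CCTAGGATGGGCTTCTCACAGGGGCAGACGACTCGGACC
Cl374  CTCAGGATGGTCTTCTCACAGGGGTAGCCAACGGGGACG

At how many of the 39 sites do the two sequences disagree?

9

The sequences differ at positions 2 (C/T), 3 (T/C), 11 (G/T), 25 (C/T), 28 (A/C), 30 (G/A), 33 (T/G), 34 (C/G), 39 (C/G).
That gives 9 mismatches out of 39 aligned sites, so the Hamming distance is 9.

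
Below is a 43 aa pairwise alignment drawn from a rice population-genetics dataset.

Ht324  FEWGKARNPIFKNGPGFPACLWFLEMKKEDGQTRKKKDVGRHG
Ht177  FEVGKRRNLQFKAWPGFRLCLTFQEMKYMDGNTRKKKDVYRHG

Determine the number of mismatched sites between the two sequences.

14

The sequences differ at positions 3 (W/V), 6 (A/R), 9 (P/L), 10 (I/Q), 13 (N/A), 14 (G/W), 18 (P/R), 19 (A/L), 22 (W/T), 24 (L/Q), 28 (K/Y), 29 (E/M), 32 (Q/N), 40 (G/Y).
That gives 14 mismatches out of 43 aligned sites, so the Hamming distance is 14.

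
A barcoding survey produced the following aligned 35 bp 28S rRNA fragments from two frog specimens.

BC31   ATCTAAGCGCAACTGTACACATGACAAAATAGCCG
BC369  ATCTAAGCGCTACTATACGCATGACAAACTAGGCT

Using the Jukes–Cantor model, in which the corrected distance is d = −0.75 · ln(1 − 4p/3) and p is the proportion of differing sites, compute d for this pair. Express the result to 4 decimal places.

Mismatches occur at site 11 (A/T), site 15 (G/A), site 19 (A/G), site 29 (A/C), site 33 (C/G), site 35 (G/T).
p = 6/35 = 0.171429.
d = −0.75 · ln(1 − (4/3)·0.171429) = −0.75 · ln(0.771428) = −0.75 · (-0.259512) = 0.1946.

0.1946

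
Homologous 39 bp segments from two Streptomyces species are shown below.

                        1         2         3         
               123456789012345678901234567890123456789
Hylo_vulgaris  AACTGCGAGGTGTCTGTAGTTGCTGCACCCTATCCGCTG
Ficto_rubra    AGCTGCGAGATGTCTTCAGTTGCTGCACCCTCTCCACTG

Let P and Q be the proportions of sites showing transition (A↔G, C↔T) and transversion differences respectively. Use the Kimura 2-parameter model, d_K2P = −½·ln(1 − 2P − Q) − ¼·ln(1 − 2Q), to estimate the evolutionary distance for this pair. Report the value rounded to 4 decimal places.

0.1752

The sequences differ at positions 2 (A/G, transition), 10 (G/A, transition), 16 (G/T, transversion), 17 (T/C, transition), 32 (A/C, transversion), 36 (G/A, transition).
Of the 6 differences, 4 transitions and 2 transversions over 39 sites: P = 4/39 = 0.102564, Q = 2/39 = 0.051282.
d = −0.5·ln(0.743590) − 0.25·ln(0.897436) = −0.5·(-0.296265) − 0.25·(-0.108213) = 0.1752.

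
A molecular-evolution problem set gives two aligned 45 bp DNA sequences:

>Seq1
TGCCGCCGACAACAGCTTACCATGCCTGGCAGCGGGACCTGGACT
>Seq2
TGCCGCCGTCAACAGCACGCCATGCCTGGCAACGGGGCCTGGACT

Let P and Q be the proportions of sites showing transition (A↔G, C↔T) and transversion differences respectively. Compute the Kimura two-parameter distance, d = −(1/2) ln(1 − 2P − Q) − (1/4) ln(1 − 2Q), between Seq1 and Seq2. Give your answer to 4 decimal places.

0.1489

Differing sites — 9:A/T (Tv); 17:T/A (Tv); 18:T/C (Ti); 19:A/G (Ti); 32:G/A (Ti); 37:A/G (Ti).
Of the 6 differences, 4 transitions and 2 transversions over 45 sites: P = 4/45 = 0.088889, Q = 2/45 = 0.044444.
d = −0.5·ln(0.777778) − 0.25·ln(0.911112) = −0.5·(-0.251314) − 0.25·(-0.093089) = 0.1489.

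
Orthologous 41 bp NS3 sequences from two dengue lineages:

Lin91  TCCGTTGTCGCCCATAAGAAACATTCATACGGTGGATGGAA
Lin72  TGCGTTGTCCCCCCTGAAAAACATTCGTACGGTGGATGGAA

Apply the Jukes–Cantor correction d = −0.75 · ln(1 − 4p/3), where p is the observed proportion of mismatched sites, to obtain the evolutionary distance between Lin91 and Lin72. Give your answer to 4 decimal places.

Differing sites — 2:C/G; 10:G/C; 14:A/C; 16:A/G; 18:G/A; 27:A/G.
p = 6/41 = 0.146341.
d = −0.75 · ln(1 − (4/3)·0.146341) = −0.75 · ln(0.804879) = −0.75 · (-0.217063) = 0.1628.

0.1628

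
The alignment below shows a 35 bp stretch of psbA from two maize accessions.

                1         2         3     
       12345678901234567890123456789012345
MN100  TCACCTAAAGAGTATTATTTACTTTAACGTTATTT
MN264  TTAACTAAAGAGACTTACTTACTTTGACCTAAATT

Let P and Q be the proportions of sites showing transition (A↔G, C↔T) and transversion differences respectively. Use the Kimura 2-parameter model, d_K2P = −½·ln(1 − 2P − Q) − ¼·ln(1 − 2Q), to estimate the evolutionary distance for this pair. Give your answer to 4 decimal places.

Differing sites — 2:C/T (Ti); 4:C/A (Tv); 13:T/A (Tv); 14:A/C (Tv); 18:T/C (Ti); 26:A/G (Ti); 29:G/C (Tv); 31:T/A (Tv); 33:T/A (Tv).
Of the 9 differences, 3 transitions and 6 transversions over 35 sites: P = 3/35 = 0.085714, Q = 6/35 = 0.171429.
d = −0.5·ln(0.657143) − 0.25·ln(0.657142) = −0.5·(-0.419854) − 0.25·(-0.419855) = 0.3149.

0.3149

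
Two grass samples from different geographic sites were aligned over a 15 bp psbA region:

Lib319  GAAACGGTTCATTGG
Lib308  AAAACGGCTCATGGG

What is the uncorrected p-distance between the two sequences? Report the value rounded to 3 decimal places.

0.200

Differing sites — 1:G/A; 8:T/C; 13:T/G.
There are 3 differences over 15 sites, so p = 3/15 = 0.200.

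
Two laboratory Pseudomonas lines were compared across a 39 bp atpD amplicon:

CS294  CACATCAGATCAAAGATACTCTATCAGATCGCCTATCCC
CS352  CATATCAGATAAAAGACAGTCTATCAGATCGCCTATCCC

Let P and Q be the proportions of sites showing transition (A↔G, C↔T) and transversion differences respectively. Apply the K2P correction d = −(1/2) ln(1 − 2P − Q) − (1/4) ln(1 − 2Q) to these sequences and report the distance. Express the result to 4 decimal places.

Differing sites — 3:C/T (Ti); 11:C/A (Tv); 17:T/C (Ti); 19:C/G (Tv).
Of the 4 differences, 2 transitions and 2 transversions over 39 sites: P = 2/39 = 0.051282, Q = 2/39 = 0.051282.
d = −0.5·ln(0.846154) − 0.25·ln(0.897436) = −0.5·(-0.167054) − 0.25·(-0.108213) = 0.1106.

0.1106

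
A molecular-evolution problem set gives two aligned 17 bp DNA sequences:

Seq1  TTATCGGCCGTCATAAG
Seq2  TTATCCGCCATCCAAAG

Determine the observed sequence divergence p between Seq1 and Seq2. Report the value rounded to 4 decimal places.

0.2353

Differing sites — 6:G/C; 10:G/A; 13:A/C; 14:T/A.
There are 4 differences over 17 sites, so p = 4/17 = 0.2353.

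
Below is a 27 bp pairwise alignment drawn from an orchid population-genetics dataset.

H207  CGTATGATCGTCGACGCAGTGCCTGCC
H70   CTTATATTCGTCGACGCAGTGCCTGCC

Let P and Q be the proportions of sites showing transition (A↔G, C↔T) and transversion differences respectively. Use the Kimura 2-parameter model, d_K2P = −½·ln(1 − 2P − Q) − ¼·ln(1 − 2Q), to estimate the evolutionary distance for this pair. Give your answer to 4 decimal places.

0.1203

Differing sites — 2:G/T (Tv); 6:G/A (Ti); 7:A/T (Tv).
Of the 3 differences, 1 transition and 2 transversions over 27 sites: P = 1/27 = 0.037037, Q = 2/27 = 0.074074.
d = −0.5·ln(0.851852) − 0.25·ln(0.851852) = −0.5·(-0.160342) − 0.25·(-0.160342) = 0.1203.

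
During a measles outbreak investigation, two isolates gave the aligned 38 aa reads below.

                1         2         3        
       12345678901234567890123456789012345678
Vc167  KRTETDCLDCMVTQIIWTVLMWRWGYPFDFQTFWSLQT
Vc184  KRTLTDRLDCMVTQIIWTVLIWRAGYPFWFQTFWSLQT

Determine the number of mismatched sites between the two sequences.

5

The sequences differ at positions 4 (E/L), 7 (C/R), 21 (M/I), 24 (W/A), 29 (D/W).
That gives 5 mismatches out of 38 aligned sites, so the Hamming distance is 5.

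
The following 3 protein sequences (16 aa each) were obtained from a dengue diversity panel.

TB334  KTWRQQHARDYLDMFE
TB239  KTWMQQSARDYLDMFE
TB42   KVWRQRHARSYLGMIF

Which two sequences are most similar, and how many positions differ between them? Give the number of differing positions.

Pairwise Hamming distances:
  TB334 vs TB239: 2
  TB334 vs TB42: 6
  TB239 vs TB42: 8
The smallest is 2, between TB334 and TB239.

2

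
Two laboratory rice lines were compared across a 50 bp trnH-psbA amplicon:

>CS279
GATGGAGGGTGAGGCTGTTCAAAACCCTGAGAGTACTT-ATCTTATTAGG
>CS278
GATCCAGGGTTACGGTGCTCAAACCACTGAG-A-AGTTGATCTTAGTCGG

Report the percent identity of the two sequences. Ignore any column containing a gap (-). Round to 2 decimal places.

74.47%

Excluding the 3 gap columns leaves 47 comparable sites.
Mismatches occur at site 4 (G↔C), site 5 (G↔C), site 11 (G↔T), site 13 (G↔C), site 15 (C↔G), site 18 (T↔C), site 24 (A↔C), site 26 (C↔A), site 33 (G↔A), site 36 (C↔G), site 46 (T↔G), site 48 (A↔C).
35 of the 47 comparable sites match, so the percent identity is 35/47 × 100 = 74.47%.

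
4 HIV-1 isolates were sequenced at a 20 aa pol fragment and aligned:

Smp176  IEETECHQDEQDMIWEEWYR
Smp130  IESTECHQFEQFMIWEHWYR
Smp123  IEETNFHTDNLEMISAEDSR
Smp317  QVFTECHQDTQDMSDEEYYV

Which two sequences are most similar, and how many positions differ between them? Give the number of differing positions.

4

Pairwise Hamming distances:
  Smp176 vs Smp130: 4
  Smp176 vs Smp123: 10
  Smp176 vs Smp317: 8
  Smp130 vs Smp123: 13
  Smp130 vs Smp317: 11
  Smp123 vs Smp317: 15
The smallest is 4, between Smp176 and Smp130.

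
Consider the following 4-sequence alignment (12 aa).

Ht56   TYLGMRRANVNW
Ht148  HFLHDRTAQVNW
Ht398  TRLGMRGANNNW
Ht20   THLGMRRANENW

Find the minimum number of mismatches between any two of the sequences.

Pairwise Hamming distances:
  Ht56 vs Ht148: 6
  Ht56 vs Ht398: 3
  Ht56 vs Ht20: 2
  Ht148 vs Ht398: 7
  Ht148 vs Ht20: 7
  Ht398 vs Ht20: 3
The smallest is 2, between Ht56 and Ht20.

2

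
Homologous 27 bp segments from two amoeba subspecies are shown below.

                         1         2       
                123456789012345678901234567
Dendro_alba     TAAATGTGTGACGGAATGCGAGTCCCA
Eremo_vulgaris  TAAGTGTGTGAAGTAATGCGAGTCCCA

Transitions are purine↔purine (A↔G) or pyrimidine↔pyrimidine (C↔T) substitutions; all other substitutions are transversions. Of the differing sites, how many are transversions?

2

Mismatches occur at site 4 (A/G, transition), site 12 (C/A, transversion), site 14 (G/T, transversion).
Of the 3 differences, 1 transition and 2 transversions, so the answer is 2.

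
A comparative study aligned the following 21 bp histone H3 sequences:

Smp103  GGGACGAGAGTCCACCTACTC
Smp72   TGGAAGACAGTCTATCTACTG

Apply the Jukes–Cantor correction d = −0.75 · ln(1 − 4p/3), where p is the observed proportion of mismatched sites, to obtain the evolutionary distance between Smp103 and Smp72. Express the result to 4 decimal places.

The sequences differ at positions 1 (G/T), 5 (C/A), 8 (G/C), 13 (C/T), 15 (C/T), 21 (C/G).
p = 6/21 = 0.285714.
d = −0.75 · ln(1 − (4/3)·0.285714) = −0.75 · ln(0.619048) = −0.75 · (-0.479572) = 0.3597.

0.3597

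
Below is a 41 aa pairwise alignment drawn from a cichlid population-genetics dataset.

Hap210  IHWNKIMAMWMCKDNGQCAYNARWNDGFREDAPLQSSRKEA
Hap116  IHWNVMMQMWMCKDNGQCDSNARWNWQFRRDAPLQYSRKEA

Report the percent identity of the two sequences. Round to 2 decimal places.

Mismatches occur at site 5 (K→V), site 6 (I→M), site 8 (A→Q), site 19 (A→D), site 20 (Y→S), site 26 (D→W), site 27 (G→Q), site 30 (E→R), site 36 (S→Y).
32 of the 41 sites match, so the percent identity is 32/41 × 100 = 78.05%.

78.05%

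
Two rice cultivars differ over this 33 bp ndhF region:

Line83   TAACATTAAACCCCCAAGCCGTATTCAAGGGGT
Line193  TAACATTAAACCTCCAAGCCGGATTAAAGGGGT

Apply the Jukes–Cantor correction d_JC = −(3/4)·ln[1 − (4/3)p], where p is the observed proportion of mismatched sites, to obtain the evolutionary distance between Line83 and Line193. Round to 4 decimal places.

0.0969

The sequences differ at positions 13 (C/T), 22 (T/G), 26 (C/A).
p = 3/33 = 0.090909.
d = −0.75 · ln(1 − (4/3)·0.090909) = −0.75 · ln(0.878788) = −0.75 · (-0.129212) = 0.0969.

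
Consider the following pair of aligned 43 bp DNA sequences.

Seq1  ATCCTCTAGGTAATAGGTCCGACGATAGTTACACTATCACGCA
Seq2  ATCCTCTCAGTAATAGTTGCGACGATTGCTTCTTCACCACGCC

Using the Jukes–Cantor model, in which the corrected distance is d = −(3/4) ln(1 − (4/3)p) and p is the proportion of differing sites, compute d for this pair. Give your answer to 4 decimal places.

0.3490

Differing sites — 8:A/C; 9:G/A; 17:G/T; 19:C/G; 27:A/T; 29:T/C; 31:A/T; 33:A/T; 34:C/T; 35:T/C; 37:T/C; 43:A/C.
p = 12/43 = 0.279070.
d = −0.75 · ln(1 − (4/3)·0.279070) = −0.75 · ln(0.627907) = −0.75 · (-0.465363) = 0.3490.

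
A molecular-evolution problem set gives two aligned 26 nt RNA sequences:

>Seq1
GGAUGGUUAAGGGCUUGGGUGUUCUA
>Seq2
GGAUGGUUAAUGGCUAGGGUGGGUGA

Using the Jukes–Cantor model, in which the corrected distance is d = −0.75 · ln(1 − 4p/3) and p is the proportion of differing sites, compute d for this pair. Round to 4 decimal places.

Mismatches occur at site 11 (G↔U), site 16 (U↔A), site 22 (U↔G), site 23 (U↔G), site 24 (C↔U), site 25 (U↔G).
p = 6/26 = 0.230769.
d = −0.75 · ln(1 − (4/3)·0.230769) = −0.75 · ln(0.692308) = −0.75 · (-0.367724) = 0.2758.

0.2758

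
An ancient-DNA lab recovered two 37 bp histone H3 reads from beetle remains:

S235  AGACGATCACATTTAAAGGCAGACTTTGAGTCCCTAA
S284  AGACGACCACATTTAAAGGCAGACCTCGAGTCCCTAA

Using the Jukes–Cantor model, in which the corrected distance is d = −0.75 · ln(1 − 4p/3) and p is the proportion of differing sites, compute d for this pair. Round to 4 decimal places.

The sequences differ at positions 7 (T/C), 25 (T/C), 27 (T/C).
p = 3/37 = 0.081081.
d = −0.75 · ln(1 − (4/3)·0.081081) = −0.75 · ln(0.891892) = −0.75 · (-0.114410) = 0.0858.

0.0858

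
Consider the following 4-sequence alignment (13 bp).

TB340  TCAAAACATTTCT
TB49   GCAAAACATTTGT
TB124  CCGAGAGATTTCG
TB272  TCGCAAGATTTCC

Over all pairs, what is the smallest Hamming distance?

Pairwise Hamming distances:
  TB340 vs TB49: 2
  TB340 vs TB124: 5
  TB340 vs TB272: 4
  TB49 vs TB124: 6
  TB49 vs TB272: 6
  TB124 vs TB272: 4
The smallest is 2, between TB340 and TB49.

2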